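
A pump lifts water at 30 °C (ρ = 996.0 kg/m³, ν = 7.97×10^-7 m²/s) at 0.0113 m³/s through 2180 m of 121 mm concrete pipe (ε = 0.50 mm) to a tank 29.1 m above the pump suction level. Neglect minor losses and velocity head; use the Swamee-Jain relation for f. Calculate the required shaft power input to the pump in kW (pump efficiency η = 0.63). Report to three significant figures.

P_shaft ≈ 9.70 kW

V = 4Q/(πD²) = 0.9827 m/s; Re = 1.49×10^5; ε/D = 0.00413; f = 0.02962
h_f = f(L/D)V²/2g = 26.26 m
Total head H = z + h_f = 29.1 + 26.26 = 55.36 m
P_hyd = ρgQH = 996.0·9.81·0.0113·55.36 = 6.113 kW
P_shaft = P_hyd/η = 6.113/0.63 = 9.703 kW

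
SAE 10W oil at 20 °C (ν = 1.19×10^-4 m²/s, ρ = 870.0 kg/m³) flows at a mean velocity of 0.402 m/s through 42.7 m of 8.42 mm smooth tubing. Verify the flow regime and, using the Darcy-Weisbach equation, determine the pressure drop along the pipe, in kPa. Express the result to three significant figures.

Re = VD/ν = 0.402·0.008420/1.19×10^-4 = 28.4 → laminar (Re < 2300)
f = 64/Re = 2.250
h_f = f(L/D)V²/(2g) = 2.250·(42.7/0.008420)·0.402²/(2·9.81) = 93.98 m
Δp = ρg·h_f = 870.0·9.81·93.98 = 802.1 kPa

Δp ≈ 802 kPa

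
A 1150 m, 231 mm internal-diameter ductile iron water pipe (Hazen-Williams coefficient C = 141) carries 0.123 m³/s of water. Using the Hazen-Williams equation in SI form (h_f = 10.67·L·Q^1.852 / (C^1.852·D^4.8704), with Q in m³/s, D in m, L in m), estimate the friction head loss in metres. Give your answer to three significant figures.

h_f = 10.67·1150·0.123^1.852 / (141^1.852·0.231^4.8704) = 33.30 m

h_f ≈ 33.3 m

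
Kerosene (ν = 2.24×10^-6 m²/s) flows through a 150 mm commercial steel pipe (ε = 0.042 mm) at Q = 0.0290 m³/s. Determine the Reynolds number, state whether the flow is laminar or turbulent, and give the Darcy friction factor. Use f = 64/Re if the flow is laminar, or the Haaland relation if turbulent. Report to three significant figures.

V = 4Q/(πD²) = 1.641 m/s
Re = VD/ν = 1.641·0.150/2.24×10^-6 = 1.10×10^5
Re > 4000 → turbulent; ε/D = 2.80×10^-4
Haaland: f = 0.01883

Re ≈ 1.10×10^5; turbulent; f ≈ 0.0188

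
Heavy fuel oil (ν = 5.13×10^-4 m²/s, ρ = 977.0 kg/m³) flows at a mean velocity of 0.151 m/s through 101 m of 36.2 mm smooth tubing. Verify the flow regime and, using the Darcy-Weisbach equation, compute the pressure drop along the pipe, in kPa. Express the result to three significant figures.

Δp ≈ 187 kPa

Re = VD/ν = 0.151·0.03620/5.13×10^-4 = 10.7 → laminar (Re < 2300)
f = 64/Re = 6.006
h_f = f(L/D)V²/(2g) = 6.006·(101/0.03620)·0.151²/(2·9.81) = 19.48 m
Δp = ρg·h_f = 977.0·9.81·19.48 = 186.7 kPa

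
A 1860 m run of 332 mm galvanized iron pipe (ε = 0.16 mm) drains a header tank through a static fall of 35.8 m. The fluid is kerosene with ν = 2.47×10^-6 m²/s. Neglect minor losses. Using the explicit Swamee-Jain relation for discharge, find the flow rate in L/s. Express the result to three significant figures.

Q ≈ 229 L/s

Swamee-Jain (Type II): Q = -0.965·√(gD⁵h_f/L)·ln[ε/(3.7D) + √(3.17ν²L/(gD³h_f))]
√(gD⁵h_f/L) = √(9.81·0.332⁵·35.8/1860) = 0.02760
ε/(3.7D) = 1.30×10^-4; √(3.17ν²L/(gD³h_f)) = 5.29×10^-5
Q = -0.965·0.02760·ln(1.832×10^-4) = 0.2292 m³/s
Check: V = 2.65 m/s, Re = 3.56×10^5, f = 0.01801, h_f = 36.0 m ≈ 35.8 m ✓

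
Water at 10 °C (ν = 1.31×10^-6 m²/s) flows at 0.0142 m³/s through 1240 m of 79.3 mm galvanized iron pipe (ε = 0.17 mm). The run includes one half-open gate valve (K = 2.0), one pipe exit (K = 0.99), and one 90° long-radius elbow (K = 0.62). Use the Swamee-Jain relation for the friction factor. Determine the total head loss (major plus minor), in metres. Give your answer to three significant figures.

H_L ≈ 166 m

V = 4Q/(πD²) = 2.875 m/s; V²/2g = 0.4213 m
Re = 1.74×10^5, ε/D = 0.00214 → f = 0.02501 (Swamee-Jain)
Major: h_f = f(L/D)·V²/2g = 0.02501·15637·0.4213 = 164.8 m
Minor: ΣK = 3.61; h_m = ΣK·V²/2g = 1.521 m
Total H_L = 164.8 + 1.521 = 166.3 m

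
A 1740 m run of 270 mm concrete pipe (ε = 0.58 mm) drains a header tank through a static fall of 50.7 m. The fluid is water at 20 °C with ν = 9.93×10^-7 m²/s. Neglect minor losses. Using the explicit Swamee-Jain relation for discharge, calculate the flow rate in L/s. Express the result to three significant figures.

Q ≈ 145 L/s

Swamee-Jain (Type II): Q = -0.965·√(gD⁵h_f/L)·ln[ε/(3.7D) + √(3.17ν²L/(gD³h_f))]
√(gD⁵h_f/L) = √(9.81·0.270⁵·50.7/1740) = 0.02025
ε/(3.7D) = 5.81×10^-4; √(3.17ν²L/(gD³h_f)) = 2.36×10^-5
Q = -0.965·0.02025·ln(6.042×10^-4) = 0.1448 m³/s
Check: V = 2.53 m/s, Re = 6.88×10^5, f = 0.02422, h_f = 50.9 m ≈ 50.7 m ✓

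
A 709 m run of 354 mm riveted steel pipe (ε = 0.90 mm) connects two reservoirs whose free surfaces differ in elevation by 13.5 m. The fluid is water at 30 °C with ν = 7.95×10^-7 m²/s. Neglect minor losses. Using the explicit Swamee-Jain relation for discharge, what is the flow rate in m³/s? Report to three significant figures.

Q ≈ 0.226 m³/s

Swamee-Jain (Type II): Q = -0.965·√(gD⁵h_f/L)·ln[ε/(3.7D) + √(3.17ν²L/(gD³h_f))]
√(gD⁵h_f/L) = √(9.81·0.354⁵·13.5/709) = 0.03222
ε/(3.7D) = 6.87×10^-4; √(3.17ν²L/(gD³h_f)) = 1.55×10^-5
Q = -0.965·0.03222·ln(7.027×10^-4) = 0.2258 m³/s
Check: V = 2.29 m/s, Re = 1.02×10^6, f = 0.02521, h_f = 13.5 m ≈ 13.5 m ✓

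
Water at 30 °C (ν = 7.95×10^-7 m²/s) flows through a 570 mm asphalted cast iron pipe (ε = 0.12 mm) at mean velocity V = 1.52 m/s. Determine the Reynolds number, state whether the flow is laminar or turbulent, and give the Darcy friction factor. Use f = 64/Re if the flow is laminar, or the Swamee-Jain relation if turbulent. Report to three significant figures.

Re ≈ 1.09×10^6; turbulent; f ≈ 0.0148

Re = VD/ν = 1.520·0.570/7.95×10^-7 = 1.09×10^6
Re > 4000 → turbulent; ε/D = 2.11×10^-4
Swamee-Jain: f = 0.01482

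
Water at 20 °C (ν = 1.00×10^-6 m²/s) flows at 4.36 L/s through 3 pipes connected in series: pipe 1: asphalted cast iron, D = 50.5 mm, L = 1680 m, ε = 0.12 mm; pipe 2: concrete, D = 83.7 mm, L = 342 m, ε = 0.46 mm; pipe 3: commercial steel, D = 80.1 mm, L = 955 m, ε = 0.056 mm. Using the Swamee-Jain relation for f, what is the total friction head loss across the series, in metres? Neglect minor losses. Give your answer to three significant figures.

Pipe 1: V = 2.177 m/s, Re = 1.10×10^5, ε/D = 0.00238, f = 0.02615, h_1 = f(L/D)V²/2g = 210.1 m
Pipe 2: V = 0.7924 m/s, Re = 6.63×10^4, ε/D = 0.00550, f = 0.03288, h_2 = f(L/D)V²/2g = 4.299 m
Pipe 3: V = 0.8652 m/s, Re = 6.93×10^4, ε/D = 6.99×10^-4, f = 0.02221, h_3 = f(L/D)V²/2g = 10.10 m
Series → Q common, losses add: H = Σh = 224.5 m

H ≈ 224 m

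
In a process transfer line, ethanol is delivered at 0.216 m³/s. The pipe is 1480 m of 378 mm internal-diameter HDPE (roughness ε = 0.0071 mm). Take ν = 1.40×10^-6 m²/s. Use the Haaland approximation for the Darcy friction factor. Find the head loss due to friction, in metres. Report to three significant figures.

V = 4Q/(πD²) = 4·0.216/(π·0.378²) = 1.925 m/s
Re = VD/ν = 1.925·0.378/1.40×10^-6 = 5.20×10^5 → turbulent
ε/D = 0.0071/378 = 1.88×10^-5
Haaland: f = 0.01320
h_f = f(L/D)V²/(2g) = 0.01320·(1480/0.378)·1.925²/(2·9.81) = 9.759 m

h_f ≈ 9.76 m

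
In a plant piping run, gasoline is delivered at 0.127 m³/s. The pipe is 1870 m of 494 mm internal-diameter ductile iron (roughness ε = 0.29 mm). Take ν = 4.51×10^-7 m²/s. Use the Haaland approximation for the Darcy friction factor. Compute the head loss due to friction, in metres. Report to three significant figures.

h_f ≈ 1.52 m

V = 4Q/(πD²) = 4·0.127/(π·0.494²) = 0.6626 m/s
Re = VD/ν = 0.6626·0.494/4.51×10^-7 = 7.26×10^5 → turbulent
ε/D = 0.29/494 = 5.87×10^-4
Haaland: f = 0.01788
h_f = f(L/D)V²/(2g) = 0.01788·(1870/0.494)·0.6626²/(2·9.81) = 1.515 m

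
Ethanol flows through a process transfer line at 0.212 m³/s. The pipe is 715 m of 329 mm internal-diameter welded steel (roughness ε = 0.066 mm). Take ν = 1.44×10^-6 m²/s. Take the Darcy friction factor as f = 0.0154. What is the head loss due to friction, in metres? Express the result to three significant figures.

V = 4Q/(πD²) = 4·0.212/(π·0.329²) = 2.494 m/s
h_f = f(L/D)V²/(2g) = 0.01540·(715/0.329)·2.494²/(2·9.81) = 10.61 m

h_f ≈ 10.6 m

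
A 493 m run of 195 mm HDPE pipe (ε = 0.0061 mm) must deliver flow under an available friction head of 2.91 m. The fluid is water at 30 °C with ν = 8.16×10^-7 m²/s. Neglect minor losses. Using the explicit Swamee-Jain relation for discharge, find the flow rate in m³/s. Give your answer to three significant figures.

Q ≈ 0.0369 m³/s

Swamee-Jain (Type II): Q = -0.965·√(gD⁵h_f/L)·ln[ε/(3.7D) + √(3.17ν²L/(gD³h_f))]
√(gD⁵h_f/L) = √(9.81·0.195⁵·2.91/493) = 0.004041
ε/(3.7D) = 8.45×10^-6; √(3.17ν²L/(gD³h_f)) = 7.01×10^-5
Q = -0.965·0.004041·ln(7.857×10^-5) = 0.03685 m³/s
Check: V = 1.23 m/s, Re = 2.95×10^5, f = 0.01478, h_f = 2.90 m ≈ 2.91 m ✓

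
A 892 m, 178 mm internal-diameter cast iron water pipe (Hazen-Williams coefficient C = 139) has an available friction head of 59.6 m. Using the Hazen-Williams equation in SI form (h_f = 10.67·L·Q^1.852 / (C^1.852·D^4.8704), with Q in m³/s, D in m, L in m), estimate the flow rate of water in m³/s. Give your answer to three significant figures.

Rearranging: Q = [h_f·C^1.852·D^4.8704 / (10.67·L)]^(1/1.852)
Q = [59.6·139^1.852·0.178^4.8704 / (10.67·892)]^0.540 = 0.09596 m³/s

Q ≈ 0.0960 m³/s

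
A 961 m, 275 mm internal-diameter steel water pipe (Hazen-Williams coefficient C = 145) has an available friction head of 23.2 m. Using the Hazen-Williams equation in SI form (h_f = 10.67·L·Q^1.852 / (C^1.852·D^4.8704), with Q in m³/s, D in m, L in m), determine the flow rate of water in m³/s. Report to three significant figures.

Rearranging: Q = [h_f·C^1.852·D^4.8704 / (10.67·L)]^(1/1.852)
Q = [23.2·145^1.852·0.275^4.8704 / (10.67·961)]^0.540 = 0.1814 m³/s

Q ≈ 0.181 m³/s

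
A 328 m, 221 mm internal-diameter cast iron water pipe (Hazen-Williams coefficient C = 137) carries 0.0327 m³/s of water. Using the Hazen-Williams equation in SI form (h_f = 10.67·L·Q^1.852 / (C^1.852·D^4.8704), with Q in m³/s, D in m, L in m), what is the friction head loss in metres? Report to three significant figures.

h_f ≈ 1.07 m

h_f = 10.67·328·0.0327^1.852 / (137^1.852·0.221^4.8704) = 1.069 m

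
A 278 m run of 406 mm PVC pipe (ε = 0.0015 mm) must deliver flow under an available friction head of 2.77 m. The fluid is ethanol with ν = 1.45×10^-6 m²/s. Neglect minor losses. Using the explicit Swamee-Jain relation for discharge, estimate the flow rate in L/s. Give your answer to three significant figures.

Swamee-Jain (Type II): Q = -0.965·√(gD⁵h_f/L)·ln[ε/(3.7D) + √(3.17ν²L/(gD³h_f))]
√(gD⁵h_f/L) = √(9.81·0.406⁵·2.77/278) = 0.03284
ε/(3.7D) = 9.99×10^-7; √(3.17ν²L/(gD³h_f)) = 3.19×10^-5
Q = -0.965·0.03284·ln(3.292×10^-5) = 0.3271 m³/s
Check: V = 2.53 m/s, Re = 7.07×10^5, f = 0.01239, h_f = 2.76 m ≈ 2.77 m ✓

Q ≈ 327 L/s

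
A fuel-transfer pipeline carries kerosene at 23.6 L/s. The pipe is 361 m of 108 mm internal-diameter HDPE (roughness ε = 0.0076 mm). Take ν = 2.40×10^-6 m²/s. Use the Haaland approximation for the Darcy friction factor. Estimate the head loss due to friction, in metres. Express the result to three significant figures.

h_f ≈ 19.9 m

V = 4Q/(πD²) = 4·0.0236/(π·0.108²) = 2.576 m/s
Re = VD/ν = 2.576·0.108/2.40×10^-6 = 1.16×10^5 → turbulent
ε/D = 0.0076/108 = 7.04×10^-5
Haaland: f = 0.01762
h_f = f(L/D)V²/(2g) = 0.01762·(361/0.108)·2.576²/(2·9.81) = 19.92 m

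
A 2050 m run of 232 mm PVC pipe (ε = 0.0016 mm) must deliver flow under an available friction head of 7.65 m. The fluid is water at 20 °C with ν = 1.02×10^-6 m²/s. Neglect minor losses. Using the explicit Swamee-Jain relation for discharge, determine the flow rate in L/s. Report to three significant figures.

Swamee-Jain (Type II): Q = -0.965·√(gD⁵h_f/L)·ln[ε/(3.7D) + √(3.17ν²L/(gD³h_f))]
√(gD⁵h_f/L) = √(9.81·0.232⁵·7.65/2050) = 0.004960
ε/(3.7D) = 1.86×10^-6; √(3.17ν²L/(gD³h_f)) = 8.49×10^-5
Q = -0.965·0.004960·ln(8.680×10^-5) = 0.04476 m³/s
Check: V = 1.06 m/s, Re = 2.41×10^5, f = 0.01506, h_f = 7.60 m ≈ 7.65 m ✓

Q ≈ 44.8 L/s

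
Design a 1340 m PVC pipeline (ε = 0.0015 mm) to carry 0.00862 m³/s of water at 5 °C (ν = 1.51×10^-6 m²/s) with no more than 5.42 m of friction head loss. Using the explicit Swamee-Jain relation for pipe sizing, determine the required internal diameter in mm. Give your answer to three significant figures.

Swamee-Jain (Type III): D = 0.66·[ε^1.25·(LQ²/(gh_f))^4.75 + ν·Q^9.4·(L/(gh_f))^5.2]^0.04
LQ²/(gh_f) = 0.001873; L/(gh_f) = 25.20
Term 1 = ε^1.25·(…)^4.75 = 5.81×10^-21; Term 2 = ν·Q^9.4·(…)^5.2 = 1.15×10^-18
D = 0.66·(5.81×10^-21 + 1.15×10^-18)^0.04 = 0.1265 m = 126 mm
Check: V = 0.686 m/s, Re = 5.75×10^4, f = 0.02018, h_f = 5.13 m ≈ 5.42 m ✓

D ≈ 126 mm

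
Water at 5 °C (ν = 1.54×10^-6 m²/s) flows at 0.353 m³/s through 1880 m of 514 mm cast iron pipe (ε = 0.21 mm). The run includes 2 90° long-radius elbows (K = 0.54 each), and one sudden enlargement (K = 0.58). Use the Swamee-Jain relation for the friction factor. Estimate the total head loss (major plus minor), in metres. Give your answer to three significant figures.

H_L ≈ 9.45 m

V = 4Q/(πD²) = 1.701 m/s; V²/2g = 0.1475 m
Re = 5.68×10^5, ε/D = 4.09×10^-4 → f = 0.01706 (Swamee-Jain)
Major: h_f = f(L/D)·V²/2g = 0.01706·3658·0.1475 = 9.203 m
Minor: ΣK = 1.66; h_m = ΣK·V²/2g = 0.2449 m
Total H_L = 9.203 + 0.2449 = 9.448 m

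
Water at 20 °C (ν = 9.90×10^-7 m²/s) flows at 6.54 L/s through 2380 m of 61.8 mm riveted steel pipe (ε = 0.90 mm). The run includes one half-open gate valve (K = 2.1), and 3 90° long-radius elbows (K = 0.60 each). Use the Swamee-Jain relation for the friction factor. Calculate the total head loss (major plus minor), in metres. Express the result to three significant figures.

H_L ≈ 409 m

V = 4Q/(πD²) = 2.180 m/s; V²/2g = 0.2423 m
Re = 1.36×10^5, ε/D = 0.0146 → f = 0.04377 (Swamee-Jain)
Major: h_f = f(L/D)·V²/2g = 0.04377·38511·0.2423 = 408.4 m
Minor: ΣK = 3.90; h_m = ΣK·V²/2g = 0.9449 m
Total H_L = 408.4 + 0.9449 = 409.3 m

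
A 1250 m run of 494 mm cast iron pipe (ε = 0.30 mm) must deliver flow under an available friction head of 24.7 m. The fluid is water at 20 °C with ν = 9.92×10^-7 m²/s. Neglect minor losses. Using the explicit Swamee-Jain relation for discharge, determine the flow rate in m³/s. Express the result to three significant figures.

Swamee-Jain (Type II): Q = -0.965·√(gD⁵h_f/L)·ln[ε/(3.7D) + √(3.17ν²L/(gD³h_f))]
√(gD⁵h_f/L) = √(9.81·0.494⁵·24.7/1250) = 0.07552
ε/(3.7D) = 1.64×10^-4; √(3.17ν²L/(gD³h_f)) = 1.16×10^-5
Q = -0.965·0.07552·ln(1.757×10^-4) = 0.6301 m³/s
Check: V = 3.29 m/s, Re = 1.64×10^6, f = 0.01780, h_f = 24.8 m ≈ 24.7 m ✓

Q ≈ 0.630 m³/s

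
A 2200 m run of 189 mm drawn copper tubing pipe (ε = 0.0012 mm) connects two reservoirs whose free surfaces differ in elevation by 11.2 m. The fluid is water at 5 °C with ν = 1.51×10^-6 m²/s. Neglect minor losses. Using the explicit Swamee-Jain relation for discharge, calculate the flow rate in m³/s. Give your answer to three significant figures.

Q ≈ 0.0295 m³/s

Swamee-Jain (Type II): Q = -0.965·√(gD⁵h_f/L)·ln[ε/(3.7D) + √(3.17ν²L/(gD³h_f))]
√(gD⁵h_f/L) = √(9.81·0.189⁵·11.2/2200) = 0.003470
ε/(3.7D) = 1.72×10^-6; √(3.17ν²L/(gD³h_f)) = 1.46×10^-4
Q = -0.965·0.003470·ln(1.481×10^-4) = 0.02953 m³/s
Check: V = 1.05 m/s, Re = 1.32×10^5, f = 0.01692, h_f = 11.1 m ≈ 11.2 m ✓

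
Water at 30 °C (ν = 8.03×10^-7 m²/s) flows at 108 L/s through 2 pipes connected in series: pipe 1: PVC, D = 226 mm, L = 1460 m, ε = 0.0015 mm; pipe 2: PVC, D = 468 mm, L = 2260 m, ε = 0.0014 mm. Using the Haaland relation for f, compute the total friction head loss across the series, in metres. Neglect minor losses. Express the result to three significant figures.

H ≈ 30.6 m

Pipe 1: V = 2.692 m/s, Re = 7.58×10^5, ε/D = 6.64×10^-6, f = 0.01224, h_1 = f(L/D)V²/2g = 29.22 m
Pipe 2: V = 0.6278 m/s, Re = 3.66×10^5, ε/D = 2.99×10^-6, f = 0.01385, h_2 = f(L/D)V²/2g = 1.344 m
Series → Q common, losses add: H = Σh = 30.56 m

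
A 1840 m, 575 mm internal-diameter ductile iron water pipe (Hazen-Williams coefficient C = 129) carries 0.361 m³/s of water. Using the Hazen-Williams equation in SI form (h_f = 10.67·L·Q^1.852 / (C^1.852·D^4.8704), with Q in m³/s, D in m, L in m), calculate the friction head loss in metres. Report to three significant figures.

h_f ≈ 5.43 m

h_f = 10.67·1840·0.361^1.852 / (129^1.852·0.575^4.8704) = 5.435 m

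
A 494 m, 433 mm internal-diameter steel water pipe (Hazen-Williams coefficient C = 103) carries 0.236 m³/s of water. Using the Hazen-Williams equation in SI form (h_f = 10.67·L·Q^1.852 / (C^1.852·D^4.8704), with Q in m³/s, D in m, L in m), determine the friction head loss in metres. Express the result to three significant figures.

h_f ≈ 4.01 m

h_f = 10.67·494·0.236^1.852 / (103^1.852·0.433^4.8704) = 4.011 m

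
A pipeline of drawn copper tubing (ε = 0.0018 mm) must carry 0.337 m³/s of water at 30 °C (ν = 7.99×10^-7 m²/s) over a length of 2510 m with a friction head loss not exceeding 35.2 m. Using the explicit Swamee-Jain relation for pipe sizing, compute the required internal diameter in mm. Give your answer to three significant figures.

D ≈ 378 mm

Swamee-Jain (Type III): D = 0.66·[ε^1.25·(LQ²/(gh_f))^4.75 + ν·Q^9.4·(L/(gh_f))^5.2]^0.04
LQ²/(gh_f) = 0.8255; L/(gh_f) = 7.269
Term 1 = ε^1.25·(…)^4.75 = 2.65×10^-8; Term 2 = ν·Q^9.4·(…)^5.2 = 8.75×10^-7
D = 0.66·(2.65×10^-8 + 8.75×10^-7)^0.04 = 0.3782 m = 378 mm
Check: V = 3.00 m/s, Re = 1.42×10^6, f = 0.01110, h_f = 33.8 m ≈ 35.2 m ✓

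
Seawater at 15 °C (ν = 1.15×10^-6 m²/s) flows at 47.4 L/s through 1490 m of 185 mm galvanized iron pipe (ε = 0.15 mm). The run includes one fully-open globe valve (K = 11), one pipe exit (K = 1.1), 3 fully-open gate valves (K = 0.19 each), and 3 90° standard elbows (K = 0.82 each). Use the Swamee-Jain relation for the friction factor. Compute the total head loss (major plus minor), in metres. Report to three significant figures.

H_L ≈ 27.9 m

V = 4Q/(πD²) = 1.763 m/s; V²/2g = 0.1585 m
Re = 2.84×10^5, ε/D = 8.11×10^-4 → f = 0.01998 (Swamee-Jain)
Major: h_f = f(L/D)·V²/2g = 0.01998·8054·0.1585 = 25.50 m
Minor: ΣK = 15.1; h_m = ΣK·V²/2g = 2.398 m
Total H_L = 25.50 + 2.398 = 27.90 m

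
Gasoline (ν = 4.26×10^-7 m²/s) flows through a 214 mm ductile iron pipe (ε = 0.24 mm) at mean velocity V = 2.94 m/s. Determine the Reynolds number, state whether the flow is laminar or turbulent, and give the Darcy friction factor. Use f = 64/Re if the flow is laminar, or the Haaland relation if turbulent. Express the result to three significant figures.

Re = VD/ν = 2.940·0.214/4.26×10^-7 = 1.48×10^6
Re > 4000 → turbulent; ε/D = 0.00112
Haaland: f = 0.02040

Re ≈ 1.48×10^6; turbulent; f ≈ 0.0204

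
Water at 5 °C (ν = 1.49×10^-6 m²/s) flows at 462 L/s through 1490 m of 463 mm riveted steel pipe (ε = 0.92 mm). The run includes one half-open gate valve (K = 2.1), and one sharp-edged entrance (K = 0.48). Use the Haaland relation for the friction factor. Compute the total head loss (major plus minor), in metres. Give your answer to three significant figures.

V = 4Q/(πD²) = 2.744 m/s; V²/2g = 0.3838 m
Re = 8.53×10^5, ε/D = 0.00199 → f = 0.02362 (Haaland)
Major: h_f = f(L/D)·V²/2g = 0.02362·3218·0.3838 = 29.17 m
Minor: ΣK = 2.58; h_m = ΣK·V²/2g = 0.9901 m
Total H_L = 29.17 + 0.9901 = 30.16 m

H_L ≈ 30.2 m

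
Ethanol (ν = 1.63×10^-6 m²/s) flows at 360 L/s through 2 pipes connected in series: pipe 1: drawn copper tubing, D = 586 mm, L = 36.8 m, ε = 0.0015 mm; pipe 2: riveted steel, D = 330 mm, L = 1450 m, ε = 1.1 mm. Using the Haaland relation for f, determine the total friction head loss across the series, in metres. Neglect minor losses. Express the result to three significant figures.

Pipe 1: V = 1.335 m/s, Re = 4.80×10^5, ε/D = 2.56×10^-6, f = 0.01319, h_1 = f(L/D)V²/2g = 0.07520 m
Pipe 2: V = 4.209 m/s, Re = 8.52×10^5, ε/D = 0.00333, f = 0.02715, h_2 = f(L/D)V²/2g = 107.7 m
Series → Q common, losses add: H = Σh = 107.8 m

H ≈ 108 m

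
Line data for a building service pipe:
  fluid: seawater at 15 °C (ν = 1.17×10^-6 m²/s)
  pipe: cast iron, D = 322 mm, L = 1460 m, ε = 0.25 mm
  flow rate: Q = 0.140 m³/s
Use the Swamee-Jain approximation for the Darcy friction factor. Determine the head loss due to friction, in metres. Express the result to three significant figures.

h_f ≈ 13.2 m

V = 4Q/(πD²) = 4·0.140/(π·0.322²) = 1.719 m/s
Re = VD/ν = 1.719·0.322/1.17×10^-6 = 4.73×10^5 → turbulent
ε/D = 0.25/322 = 7.76×10^-4
Swamee-Jain: f = 0.01935
h_f = f(L/D)V²/(2g) = 0.01935·(1460/0.322)·1.719²/(2·9.81) = 13.22 m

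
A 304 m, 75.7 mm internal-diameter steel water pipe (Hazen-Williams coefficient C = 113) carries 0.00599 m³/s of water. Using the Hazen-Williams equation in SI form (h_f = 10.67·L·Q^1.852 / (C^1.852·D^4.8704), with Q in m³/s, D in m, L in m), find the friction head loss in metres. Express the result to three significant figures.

h_f ≈ 11.3 m

h_f = 10.67·304·0.00599^1.852 / (113^1.852·0.0757^4.8704) = 11.27 m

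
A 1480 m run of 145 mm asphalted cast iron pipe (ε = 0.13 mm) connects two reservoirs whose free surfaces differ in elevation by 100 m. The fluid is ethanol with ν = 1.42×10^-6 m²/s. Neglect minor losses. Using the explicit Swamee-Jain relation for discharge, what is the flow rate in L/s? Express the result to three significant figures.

Swamee-Jain (Type II): Q = -0.965·√(gD⁵h_f/L)·ln[ε/(3.7D) + √(3.17ν²L/(gD³h_f))]
√(gD⁵h_f/L) = √(9.81·0.145⁵·100/1480) = 0.006518
ε/(3.7D) = 2.42×10^-4; √(3.17ν²L/(gD³h_f)) = 5.62×10^-5
Q = -0.965·0.006518·ln(2.986×10^-4) = 0.05105 m³/s
Check: V = 3.09 m/s, Re = 3.16×10^5, f = 0.02026, h_f = 101 m ≈ 100 m ✓

Q ≈ 51.1 L/s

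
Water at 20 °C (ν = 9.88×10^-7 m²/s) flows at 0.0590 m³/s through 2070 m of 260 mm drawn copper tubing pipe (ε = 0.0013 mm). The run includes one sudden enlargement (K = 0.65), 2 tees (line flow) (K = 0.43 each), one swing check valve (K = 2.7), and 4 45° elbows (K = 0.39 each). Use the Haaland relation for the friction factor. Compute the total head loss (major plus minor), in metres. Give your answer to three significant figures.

H_L ≈ 7.60 m

V = 4Q/(πD²) = 1.111 m/s; V²/2g = 0.06294 m
Re = 2.92×10^5, ε/D = 5.00×10^-6 → f = 0.01445 (Haaland)
Major: h_f = f(L/D)·V²/2g = 0.01445·7962·0.06294 = 7.241 m
Minor: ΣK = 5.77; h_m = ΣK·V²/2g = 0.3632 m
Total H_L = 7.241 + 0.3632 = 7.604 m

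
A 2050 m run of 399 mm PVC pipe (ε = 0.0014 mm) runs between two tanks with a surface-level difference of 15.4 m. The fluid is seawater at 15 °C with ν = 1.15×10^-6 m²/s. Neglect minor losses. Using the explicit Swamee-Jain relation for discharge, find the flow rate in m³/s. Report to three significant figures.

Q ≈ 0.274 m³/s

Swamee-Jain (Type II): Q = -0.965·√(gD⁵h_f/L)·ln[ε/(3.7D) + √(3.17ν²L/(gD³h_f))]
√(gD⁵h_f/L) = √(9.81·0.399⁵·15.4/2050) = 0.02730
ε/(3.7D) = 9.48×10^-7; √(3.17ν²L/(gD³h_f)) = 2.99×10^-5
Q = -0.965·0.02730·ln(3.087×10^-5) = 0.2736 m³/s
Check: V = 2.19 m/s, Re = 7.59×10^5, f = 0.01224, h_f = 15.3 m ≈ 15.4 m ✓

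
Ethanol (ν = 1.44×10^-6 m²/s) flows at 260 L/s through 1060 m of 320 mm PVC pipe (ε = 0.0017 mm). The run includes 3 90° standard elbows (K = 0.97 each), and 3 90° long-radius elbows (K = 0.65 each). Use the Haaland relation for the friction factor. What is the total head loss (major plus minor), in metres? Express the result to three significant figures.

V = 4Q/(πD²) = 3.233 m/s; V²/2g = 0.5327 m
Re = 7.18×10^5, ε/D = 5.31×10^-6 → f = 0.01233 (Haaland)
Major: h_f = f(L/D)·V²/2g = 0.01233·3312·0.5327 = 21.76 m
Minor: ΣK = 4.86; h_m = ΣK·V²/2g = 2.589 m
Total H_L = 21.76 + 2.589 = 24.35 m

H_L ≈ 24.3 m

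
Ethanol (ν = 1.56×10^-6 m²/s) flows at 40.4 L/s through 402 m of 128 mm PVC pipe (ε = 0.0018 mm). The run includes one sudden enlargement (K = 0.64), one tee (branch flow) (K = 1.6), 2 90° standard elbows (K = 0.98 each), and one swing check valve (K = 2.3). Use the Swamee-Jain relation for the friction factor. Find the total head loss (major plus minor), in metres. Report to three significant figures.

H_L ≈ 26.8 m

V = 4Q/(πD²) = 3.140 m/s; V²/2g = 0.5024 m
Re = 2.58×10^5, ε/D = 1.41×10^-5 → f = 0.01494 (Swamee-Jain)
Major: h_f = f(L/D)·V²/2g = 0.01494·3141·0.5024 = 23.58 m
Minor: ΣK = 6.50; h_m = ΣK·V²/2g = 3.266 m
Total H_L = 23.58 + 3.266 = 26.84 m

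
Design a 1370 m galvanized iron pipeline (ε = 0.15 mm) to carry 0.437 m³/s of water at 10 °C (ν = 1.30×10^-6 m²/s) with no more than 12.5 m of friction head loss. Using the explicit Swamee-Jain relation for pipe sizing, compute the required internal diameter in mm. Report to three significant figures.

D ≈ 495 mm

Swamee-Jain (Type III): D = 0.66·[ε^1.25·(LQ²/(gh_f))^4.75 + ν·Q^9.4·(L/(gh_f))^5.2]^0.04
LQ²/(gh_f) = 2.134; L/(gh_f) = 11.17
Term 1 = ε^1.25·(…)^4.75 = 6.07×10^-4; Term 2 = ν·Q^9.4·(…)^5.2 = 1.53×10^-4
D = 0.66·(6.07×10^-4 + 1.53×10^-4)^0.04 = 0.4952 m = 495 mm
Check: V = 2.27 m/s, Re = 8.64×10^5, f = 0.01589, h_f = 11.5 m ≈ 12.5 m ✓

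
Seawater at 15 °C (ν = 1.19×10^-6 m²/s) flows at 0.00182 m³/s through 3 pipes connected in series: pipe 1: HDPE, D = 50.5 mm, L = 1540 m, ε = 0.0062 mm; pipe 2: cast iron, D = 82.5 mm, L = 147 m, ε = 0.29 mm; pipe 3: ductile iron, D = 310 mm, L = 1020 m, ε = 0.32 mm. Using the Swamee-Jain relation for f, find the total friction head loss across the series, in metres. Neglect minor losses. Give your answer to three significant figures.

Pipe 1: V = 0.9087 m/s, Re = 3.86×10^4, ε/D = 1.23×10^-4, f = 0.02246, h_1 = f(L/D)V²/2g = 28.82 m
Pipe 2: V = 0.3405 m/s, Re = 2.36×10^4, ε/D = 0.00352, f = 0.03208, h_2 = f(L/D)V²/2g = 0.3377 m
Pipe 3: V = 0.02411 m/s, Re = 6280, ε/D = 0.00103, f = 0.03678, h_3 = f(L/D)V²/2g = 0.003586 m
Series → Q common, losses add: H = Σh = 29.17 m

H ≈ 29.2 m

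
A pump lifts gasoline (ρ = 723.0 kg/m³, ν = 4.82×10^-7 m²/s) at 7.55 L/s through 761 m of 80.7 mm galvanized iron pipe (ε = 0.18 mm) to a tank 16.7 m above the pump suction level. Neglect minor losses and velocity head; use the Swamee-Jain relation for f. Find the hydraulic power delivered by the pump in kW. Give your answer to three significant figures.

P_hyd ≈ 2.29 kW

V = 4Q/(πD²) = 1.476 m/s; Re = 2.47×10^5; ε/D = 0.00223; f = 0.02495
h_f = f(L/D)V²/2g = 26.13 m
Total head H = z + h_f = 16.7 + 26.13 = 42.83 m
P_hyd = ρgQH = 723.0·9.81·0.00755·42.83 = 2.293 kW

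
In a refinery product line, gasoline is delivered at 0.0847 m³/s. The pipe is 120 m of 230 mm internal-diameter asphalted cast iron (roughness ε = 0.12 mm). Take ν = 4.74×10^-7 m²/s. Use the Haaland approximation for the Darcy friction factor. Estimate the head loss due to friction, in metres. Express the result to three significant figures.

V = 4Q/(πD²) = 4·0.0847/(π·0.230²) = 2.039 m/s
Re = VD/ν = 2.039·0.230/4.74×10^-7 = 9.89×10^5 → turbulent
ε/D = 0.12/230 = 5.22×10^-4
Haaland: f = 0.01732
h_f = f(L/D)V²/(2g) = 0.01732·(120/0.230)·2.039²/(2·9.81) = 1.915 m

h_f ≈ 1.91 m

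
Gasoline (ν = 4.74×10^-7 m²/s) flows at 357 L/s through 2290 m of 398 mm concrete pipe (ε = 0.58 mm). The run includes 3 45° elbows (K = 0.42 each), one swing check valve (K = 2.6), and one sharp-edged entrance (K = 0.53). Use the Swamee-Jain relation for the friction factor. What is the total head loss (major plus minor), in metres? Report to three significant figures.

H_L ≈ 54.3 m

V = 4Q/(πD²) = 2.870 m/s; V²/2g = 0.4197 m
Re = 2.41×10^6, ε/D = 0.00146 → f = 0.02171 (Swamee-Jain)
Major: h_f = f(L/D)·V²/2g = 0.02171·5754·0.4197 = 52.43 m
Minor: ΣK = 4.39; h_m = ΣK·V²/2g = 1.842 m
Total H_L = 52.43 + 1.842 = 54.27 m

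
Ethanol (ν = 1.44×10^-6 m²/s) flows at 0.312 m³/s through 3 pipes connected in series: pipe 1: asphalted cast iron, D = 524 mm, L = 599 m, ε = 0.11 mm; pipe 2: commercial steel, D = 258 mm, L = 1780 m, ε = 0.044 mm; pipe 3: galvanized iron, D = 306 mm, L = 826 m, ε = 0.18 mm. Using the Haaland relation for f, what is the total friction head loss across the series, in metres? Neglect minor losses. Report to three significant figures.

Pipe 1: V = 1.447 m/s, Re = 5.26×10^5, ε/D = 2.10×10^-4, f = 0.01532, h_1 = f(L/D)V²/2g = 1.868 m
Pipe 2: V = 5.968 m/s, Re = 1.07×10^6, ε/D = 1.71×10^-4, f = 0.01421, h_2 = f(L/D)V²/2g = 177.9 m
Pipe 3: V = 4.243 m/s, Re = 9.02×10^5, ε/D = 5.88×10^-4, f = 0.01779, h_3 = f(L/D)V²/2g = 44.06 m
Series → Q common, losses add: H = Σh = 223.8 m

H ≈ 224 m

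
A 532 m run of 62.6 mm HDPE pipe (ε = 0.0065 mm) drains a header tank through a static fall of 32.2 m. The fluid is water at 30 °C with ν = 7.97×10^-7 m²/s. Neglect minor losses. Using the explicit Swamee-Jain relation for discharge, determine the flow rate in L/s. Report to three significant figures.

Q ≈ 6.44 L/s

Swamee-Jain (Type II): Q = -0.965·√(gD⁵h_f/L)·ln[ε/(3.7D) + √(3.17ν²L/(gD³h_f))]
√(gD⁵h_f/L) = √(9.81·0.0626⁵·32.2/532) = 7.555×10^-4
ε/(3.7D) = 2.81×10^-5; √(3.17ν²L/(gD³h_f)) = 1.18×10^-4
Q = -0.965·7.555×10^-4·ln(1.456×10^-4) = 0.006441 m³/s
Check: V = 2.09 m/s, Re = 1.64×10^5, f = 0.01694, h_f = 32.1 m ≈ 32.2 m ✓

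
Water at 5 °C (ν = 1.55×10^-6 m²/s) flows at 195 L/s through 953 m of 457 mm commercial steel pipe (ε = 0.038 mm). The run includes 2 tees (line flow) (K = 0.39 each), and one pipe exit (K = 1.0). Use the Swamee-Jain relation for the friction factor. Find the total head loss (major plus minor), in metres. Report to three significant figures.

V = 4Q/(πD²) = 1.189 m/s; V²/2g = 0.07203 m
Re = 3.51×10^5, ε/D = 8.32×10^-5 → f = 0.01494 (Swamee-Jain)
Major: h_f = f(L/D)·V²/2g = 0.01494·2085·0.07203 = 2.244 m
Minor: ΣK = 1.78; h_m = ΣK·V²/2g = 0.1282 m
Total H_L = 2.244 + 0.1282 = 2.373 m

H_L ≈ 2.37 m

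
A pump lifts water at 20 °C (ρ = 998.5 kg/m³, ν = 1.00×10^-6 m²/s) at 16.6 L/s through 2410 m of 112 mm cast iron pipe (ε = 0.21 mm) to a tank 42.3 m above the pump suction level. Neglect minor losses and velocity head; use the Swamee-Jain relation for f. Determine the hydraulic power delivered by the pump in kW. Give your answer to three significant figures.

P_hyd ≈ 19.1 kW

V = 4Q/(πD²) = 1.685 m/s; Re = 1.89×10^5; ε/D = 0.00187; f = 0.02418
h_f = f(L/D)V²/2g = 75.30 m
Total head H = z + h_f = 42.3 + 75.30 = 117.6 m
P_hyd = ρgQH = 998.5·9.81·0.0166·117.6 = 19.12 kW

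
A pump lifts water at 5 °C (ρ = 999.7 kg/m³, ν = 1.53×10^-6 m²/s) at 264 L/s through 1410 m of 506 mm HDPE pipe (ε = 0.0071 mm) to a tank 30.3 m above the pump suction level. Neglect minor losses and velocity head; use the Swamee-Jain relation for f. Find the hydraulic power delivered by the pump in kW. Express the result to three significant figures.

P_hyd ≈ 87.1 kW

V = 4Q/(πD²) = 1.313 m/s; Re = 4.34×10^5; ε/D = 1.40×10^-5; f = 0.01363
h_f = f(L/D)V²/2g = 3.337 m
Total head H = z + h_f = 30.3 + 3.337 = 33.64 m
P_hyd = ρgQH = 999.7·9.81·0.264·33.64 = 87.09 kW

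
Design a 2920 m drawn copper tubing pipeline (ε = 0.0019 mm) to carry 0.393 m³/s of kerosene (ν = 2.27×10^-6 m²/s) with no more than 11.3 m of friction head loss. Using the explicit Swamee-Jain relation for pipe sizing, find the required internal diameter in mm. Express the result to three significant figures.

Swamee-Jain (Type III): D = 0.66·[ε^1.25·(LQ²/(gh_f))^4.75 + ν·Q^9.4·(L/(gh_f))^5.2]^0.04
LQ²/(gh_f) = 4.068; L/(gh_f) = 26.34
Term 1 = ε^1.25·(…)^4.75 = 5.54×10^-5; Term 2 = ν·Q^9.4·(…)^5.2 = 0.00852
D = 0.66·(5.54×10^-5 + 0.00852)^0.04 = 0.5456 m = 546 mm
Check: V = 1.68 m/s, Re = 4.04×10^5, f = 0.01365, h_f = 10.5 m ≈ 11.3 m ✓

D ≈ 546 mm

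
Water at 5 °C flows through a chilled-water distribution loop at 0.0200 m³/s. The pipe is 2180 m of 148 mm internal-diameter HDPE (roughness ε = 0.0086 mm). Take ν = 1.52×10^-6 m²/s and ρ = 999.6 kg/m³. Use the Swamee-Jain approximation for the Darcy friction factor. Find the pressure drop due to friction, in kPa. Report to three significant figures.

Δp ≈ 177 kPa

V = 4Q/(πD²) = 4·0.0200/(π·0.148²) = 1.163 m/s
Re = VD/ν = 1.163·0.148/1.52×10^-6 = 1.13×10^5 → turbulent
ε/D = 0.0086/148 = 5.81×10^-5
Swamee-Jain: f = 0.01778
h_f = f(L/D)V²/(2g) = 0.01778·(2180/0.148)·1.163²/(2·9.81) = 18.04 m
Δp = ρg·h_f = 999.6·9.81·18.04 = 176.9 kPa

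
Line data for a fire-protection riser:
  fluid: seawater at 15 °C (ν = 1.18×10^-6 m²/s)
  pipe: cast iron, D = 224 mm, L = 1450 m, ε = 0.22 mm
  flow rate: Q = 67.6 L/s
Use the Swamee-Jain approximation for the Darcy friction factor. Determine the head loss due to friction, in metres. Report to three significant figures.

V = 4Q/(πD²) = 4·0.0676/(π·0.224²) = 1.715 m/s
Re = VD/ν = 1.715·0.224/1.18×10^-6 = 3.26×10^5 → turbulent
ε/D = 0.22/224 = 9.82×10^-4
Swamee-Jain: f = 0.02060
h_f = f(L/D)V²/(2g) = 0.02060·(1450/0.224)·1.715²/(2·9.81) = 20.00 m

h_f ≈ 20.0 m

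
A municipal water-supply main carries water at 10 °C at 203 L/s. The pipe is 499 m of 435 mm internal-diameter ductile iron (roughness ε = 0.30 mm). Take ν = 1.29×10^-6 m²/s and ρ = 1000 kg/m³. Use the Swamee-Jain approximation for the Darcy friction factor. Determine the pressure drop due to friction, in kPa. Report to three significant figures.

V = 4Q/(πD²) = 4·0.203/(π·0.435²) = 1.366 m/s
Re = VD/ν = 1.366·0.435/1.29×10^-6 = 4.61×10^5 → turbulent
ε/D = 0.30/435 = 6.90×10^-4
Swamee-Jain: f = 0.01893
h_f = f(L/D)V²/(2g) = 0.01893·(499/0.435)·1.366²/(2·9.81) = 2.065 m
Δp = ρg·h_f = 1000·9.81·2.065 = 20.26 kPa

Δp ≈ 20.3 kPa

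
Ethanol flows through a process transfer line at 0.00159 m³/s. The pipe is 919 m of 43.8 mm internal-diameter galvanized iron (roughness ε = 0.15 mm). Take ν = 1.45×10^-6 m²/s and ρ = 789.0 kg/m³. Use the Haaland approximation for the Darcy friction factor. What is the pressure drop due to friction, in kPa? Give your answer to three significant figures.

Δp ≈ 280 kPa

V = 4Q/(πD²) = 4·0.00159/(π·0.0438²) = 1.055 m/s
Re = VD/ν = 1.055·0.0438/1.45×10^-6 = 3.19×10^4 → turbulent
ε/D = 0.15/43.8 = 0.00342
Haaland: f = 0.03033
h_f = f(L/D)V²/(2g) = 0.03033·(919/0.0438)·1.055²/(2·9.81) = 36.12 m
Δp = ρg·h_f = 789.0·9.81·36.12 = 279.6 kPa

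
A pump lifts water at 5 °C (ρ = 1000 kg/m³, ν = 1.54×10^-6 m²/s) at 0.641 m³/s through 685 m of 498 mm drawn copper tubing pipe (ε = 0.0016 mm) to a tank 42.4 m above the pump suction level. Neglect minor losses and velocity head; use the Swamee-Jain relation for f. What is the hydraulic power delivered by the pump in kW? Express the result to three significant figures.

V = 4Q/(πD²) = 3.291 m/s; Re = 1.06×10^6; ε/D = 3.21×10^-6; f = 0.01157
h_f = f(L/D)V²/2g = 8.785 m
Total head H = z + h_f = 42.4 + 8.785 = 51.18 m
P_hyd = ρgQH = 1000·9.81·0.641·51.18 = 321.9 kW

P_hyd ≈ 322 kW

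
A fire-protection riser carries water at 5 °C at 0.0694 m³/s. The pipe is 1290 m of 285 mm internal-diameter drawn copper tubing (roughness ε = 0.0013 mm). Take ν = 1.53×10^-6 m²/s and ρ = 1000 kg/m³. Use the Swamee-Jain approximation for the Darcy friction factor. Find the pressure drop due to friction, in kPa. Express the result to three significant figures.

Δp ≈ 41.6 kPa

V = 4Q/(πD²) = 4·0.0694/(π·0.285²) = 1.088 m/s
Re = VD/ν = 1.088·0.285/1.53×10^-6 = 2.03×10^5 → turbulent
ε/D = 0.0013/285 = 4.56×10^-6
Swamee-Jain: f = 0.01553
h_f = f(L/D)V²/(2g) = 0.01553·(1290/0.285)·1.088²/(2·9.81) = 4.241 m
Δp = ρg·h_f = 1000·9.81·4.241 = 41.61 kPa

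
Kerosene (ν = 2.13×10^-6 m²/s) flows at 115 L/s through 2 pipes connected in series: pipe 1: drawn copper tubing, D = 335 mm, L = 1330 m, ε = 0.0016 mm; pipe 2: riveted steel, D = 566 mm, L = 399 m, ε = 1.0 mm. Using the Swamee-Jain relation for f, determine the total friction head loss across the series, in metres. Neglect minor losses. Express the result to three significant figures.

H ≈ 5.52 m

Pipe 1: V = 1.305 m/s, Re = 2.05×10^5, ε/D = 4.78×10^-6, f = 0.01550, h_1 = f(L/D)V²/2g = 5.339 m
Pipe 2: V = 0.4571 m/s, Re = 1.21×10^5, ε/D = 0.00177, f = 0.02440, h_2 = f(L/D)V²/2g = 0.1832 m
Series → Q common, losses add: H = Σh = 5.522 m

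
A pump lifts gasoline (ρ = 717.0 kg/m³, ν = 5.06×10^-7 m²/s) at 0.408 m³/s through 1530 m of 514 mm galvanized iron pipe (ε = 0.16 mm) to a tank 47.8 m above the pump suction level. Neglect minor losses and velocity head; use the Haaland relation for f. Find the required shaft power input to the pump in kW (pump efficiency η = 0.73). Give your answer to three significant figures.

V = 4Q/(πD²) = 1.966 m/s; Re = 2.00×10^6; ε/D = 3.11×10^-4; f = 0.01541
h_f = f(L/D)V²/2g = 9.037 m
Total head H = z + h_f = 47.8 + 9.037 = 56.84 m
P_hyd = ρgQH = 717.0·9.81·0.408·56.84 = 163.1 kW
P_shaft = P_hyd/η = 163.1/0.73 = 223.4 kW

P_shaft ≈ 223 kW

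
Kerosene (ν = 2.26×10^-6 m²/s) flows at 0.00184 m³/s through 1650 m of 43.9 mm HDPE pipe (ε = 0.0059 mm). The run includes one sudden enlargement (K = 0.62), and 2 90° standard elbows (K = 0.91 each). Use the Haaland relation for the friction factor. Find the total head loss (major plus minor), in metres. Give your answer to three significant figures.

H_L ≈ 70.8 m

V = 4Q/(πD²) = 1.216 m/s; V²/2g = 0.07532 m
Re = 2.36×10^4, ε/D = 1.34×10^-4 → f = 0.02495 (Haaland)
Major: h_f = f(L/D)·V²/2g = 0.02495·37585·0.07532 = 70.63 m
Minor: ΣK = 2.44; h_m = ΣK·V²/2g = 0.1838 m
Total H_L = 70.63 + 0.1838 = 70.82 m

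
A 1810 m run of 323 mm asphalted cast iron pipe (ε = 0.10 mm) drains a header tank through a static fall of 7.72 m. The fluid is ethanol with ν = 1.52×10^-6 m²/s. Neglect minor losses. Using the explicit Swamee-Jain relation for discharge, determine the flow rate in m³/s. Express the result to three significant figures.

Q ≈ 0.103 m³/s

Swamee-Jain (Type II): Q = -0.965·√(gD⁵h_f/L)·ln[ε/(3.7D) + √(3.17ν²L/(gD³h_f))]
√(gD⁵h_f/L) = √(9.81·0.323⁵·7.72/1810) = 0.01213
ε/(3.7D) = 8.37×10^-5; √(3.17ν²L/(gD³h_f)) = 7.21×10^-5
Q = -0.965·0.01213·ln(1.557×10^-4) = 0.1026 m³/s
Check: V = 1.25 m/s, Re = 2.66×10^5, f = 0.01732, h_f = 7.76 m ≈ 7.72 m ✓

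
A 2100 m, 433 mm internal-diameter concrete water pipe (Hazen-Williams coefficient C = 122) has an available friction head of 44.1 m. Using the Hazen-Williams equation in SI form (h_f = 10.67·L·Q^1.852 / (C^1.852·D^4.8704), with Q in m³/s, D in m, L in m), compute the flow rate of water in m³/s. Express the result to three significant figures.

Rearranging: Q = [h_f·C^1.852·D^4.8704 / (10.67·L)]^(1/1.852)
Q = [44.1·122^1.852·0.433^4.8704 / (10.67·2100)]^0.540 = 0.4670 m³/s

Q ≈ 0.467 m³/s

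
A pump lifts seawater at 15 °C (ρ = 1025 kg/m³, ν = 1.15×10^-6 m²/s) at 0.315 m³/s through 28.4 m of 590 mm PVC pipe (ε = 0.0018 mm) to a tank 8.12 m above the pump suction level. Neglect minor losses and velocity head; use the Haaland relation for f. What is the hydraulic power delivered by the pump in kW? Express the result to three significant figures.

V = 4Q/(πD²) = 1.152 m/s; Re = 5.91×10^5; ε/D = 3.05×10^-6; f = 0.01272
h_f = f(L/D)V²/2g = 0.04142 m
Total head H = z + h_f = 8.12 + 0.04142 = 8.161 m
P_hyd = ρgQH = 1025·9.81·0.315·8.161 = 25.85 kW

P_hyd ≈ 25.9 kW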